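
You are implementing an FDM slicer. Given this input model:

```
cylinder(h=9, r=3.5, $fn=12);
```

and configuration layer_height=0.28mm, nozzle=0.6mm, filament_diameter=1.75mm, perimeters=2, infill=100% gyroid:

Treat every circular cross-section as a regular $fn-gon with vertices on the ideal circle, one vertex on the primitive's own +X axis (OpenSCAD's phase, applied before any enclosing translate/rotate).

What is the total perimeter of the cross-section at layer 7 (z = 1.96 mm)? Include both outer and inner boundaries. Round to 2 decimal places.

At z = 1.96 mm: the cylinder: section is a regular 12-gon, circumradius r=3.5 (perimeter = 2·12·3.500·sin(180°/12) = 21.74 mm). Overall, the cross-section is a single solid region. Total boundary length (outer) = 21.74 mm.

21.74 mm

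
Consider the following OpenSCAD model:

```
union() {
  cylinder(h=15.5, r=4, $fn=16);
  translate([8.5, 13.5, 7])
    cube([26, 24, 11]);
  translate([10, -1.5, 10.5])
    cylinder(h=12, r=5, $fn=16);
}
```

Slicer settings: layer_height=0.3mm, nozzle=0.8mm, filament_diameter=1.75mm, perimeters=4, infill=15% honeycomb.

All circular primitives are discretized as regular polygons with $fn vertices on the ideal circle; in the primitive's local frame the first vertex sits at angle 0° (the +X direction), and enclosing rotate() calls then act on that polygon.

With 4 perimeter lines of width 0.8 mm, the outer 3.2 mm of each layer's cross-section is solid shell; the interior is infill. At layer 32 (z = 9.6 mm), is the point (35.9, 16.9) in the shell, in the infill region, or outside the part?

outside

At z = 9.6 mm: the r=4 cylinder gives a regular 16-gon of circumradius 4 (constant along its height); the cube at (8.5, 13.5) is present — its section is the full 26×24 rectangle; the cylinder at (10, -1.5) is absent (z outside [10.5, 22.5]); Combining (union): the 2 present regions are separate (no shared area or edge), so areas and boundary lengths simply add and each stays a separate island — 2 connected regions. Overall, the cross-section has 2 separate islands. The nearest boundary edge runs (34.50, 37.50)→(34.50, 13.50); distance from the point to it = 1.40 mm. The point is not inside any of the regions above, so it lies outside the cross-section (1.40 mm from the nearest boundary).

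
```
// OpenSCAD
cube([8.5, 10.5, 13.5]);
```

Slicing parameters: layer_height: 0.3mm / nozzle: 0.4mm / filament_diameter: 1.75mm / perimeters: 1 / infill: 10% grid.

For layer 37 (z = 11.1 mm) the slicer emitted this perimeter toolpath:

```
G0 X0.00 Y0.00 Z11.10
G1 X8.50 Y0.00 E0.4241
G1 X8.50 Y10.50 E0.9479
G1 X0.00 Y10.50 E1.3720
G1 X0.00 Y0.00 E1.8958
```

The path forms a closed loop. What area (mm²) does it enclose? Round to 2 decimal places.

89.25 mm²

Apply the shoelace formula to the sequence of (X, Y) vertices; enclosed area = 89.25 mm².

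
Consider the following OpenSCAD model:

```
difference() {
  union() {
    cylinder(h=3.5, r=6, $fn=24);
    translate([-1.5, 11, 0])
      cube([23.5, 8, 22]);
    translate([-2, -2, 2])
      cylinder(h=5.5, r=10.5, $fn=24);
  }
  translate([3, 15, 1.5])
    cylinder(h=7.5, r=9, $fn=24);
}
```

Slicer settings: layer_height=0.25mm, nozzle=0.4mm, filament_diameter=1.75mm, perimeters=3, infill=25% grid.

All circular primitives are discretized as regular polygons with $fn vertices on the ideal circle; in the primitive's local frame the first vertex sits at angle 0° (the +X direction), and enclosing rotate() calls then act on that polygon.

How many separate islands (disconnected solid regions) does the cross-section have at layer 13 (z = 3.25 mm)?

At z = 3.25 mm: the r=6 cylinder gives a regular 24-gon of circumradius 6 (constant along its height); the cube at (-1.5, 11) is present — its section is the full 23.5×8 rectangle; the r=10.5 cylinder at (-2, -2) contributes a regular 24-gon of circumradius 10.5; Combining (union): the regions partially overlap (shared area 111.81 mm²), so overlapping operands fuse into one piece — 2 connected regions; the r=9 cylinder at (3, 15) gives a regular 24-gon of circumradius 9 (constant along its height); After the difference (first − rest): starting from the result so far, the r=9 cylinder at (3, 15) partially overlaps it — only the 113.89 mm² overlap (of its 251.57 mm²) is removed, clipping the outline — 2 connected regions. Overall, the cross-section has 2 separate islands. Island count = 2.

2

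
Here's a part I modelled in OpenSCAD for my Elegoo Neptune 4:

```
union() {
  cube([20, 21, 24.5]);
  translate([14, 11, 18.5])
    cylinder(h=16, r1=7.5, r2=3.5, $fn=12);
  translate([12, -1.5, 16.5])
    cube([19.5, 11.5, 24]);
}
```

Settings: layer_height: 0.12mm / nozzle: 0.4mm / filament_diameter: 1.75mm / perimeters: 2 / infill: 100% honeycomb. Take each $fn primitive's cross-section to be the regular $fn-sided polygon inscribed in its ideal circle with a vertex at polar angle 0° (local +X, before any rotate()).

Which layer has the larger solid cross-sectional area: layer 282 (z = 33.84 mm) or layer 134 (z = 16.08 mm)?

layer 134 (z = 16.08 mm)

Layer 282 (z = 33.84): the cube does not reach this height (z outside [0, 24.5]); the cone at (14, 11): at t=0.959 of its height the radius interpolates to r₁+(r₂−r₁)t = 3.665, giving a regular 12-gon of that circumradius (area = (12/2)·3.665²·sin(360°/12) = 40.30 mm²); the cube at (12, -1.5) is present — its section is the full 19.5×11.5 rectangle (area 224.25 mm²); Combining (union): the regions partially overlap — summed areas 264.55 mm² minus the doubly-counted overlap 11.33 mm² gives 253.22 mm² — area = 253.22 mm². So its area = 253.22 mm². Layer 134 (z = 16.08): the cube (footprint 20×21) is included at this height (area 420.00 mm²); the cone at (14, 11) is not intersected at this z (z outside [18.5, 34.5]); the cube at (12, -1.5) is not intersected at this z (z outside [16.5, 40.5]); Combining (union): only the 20×21 cube is present, so the union is just that shape — area = 420.00 mm². So its area = 420.00 mm². Layer 134 is larger (420.00 vs 253.22 mm²).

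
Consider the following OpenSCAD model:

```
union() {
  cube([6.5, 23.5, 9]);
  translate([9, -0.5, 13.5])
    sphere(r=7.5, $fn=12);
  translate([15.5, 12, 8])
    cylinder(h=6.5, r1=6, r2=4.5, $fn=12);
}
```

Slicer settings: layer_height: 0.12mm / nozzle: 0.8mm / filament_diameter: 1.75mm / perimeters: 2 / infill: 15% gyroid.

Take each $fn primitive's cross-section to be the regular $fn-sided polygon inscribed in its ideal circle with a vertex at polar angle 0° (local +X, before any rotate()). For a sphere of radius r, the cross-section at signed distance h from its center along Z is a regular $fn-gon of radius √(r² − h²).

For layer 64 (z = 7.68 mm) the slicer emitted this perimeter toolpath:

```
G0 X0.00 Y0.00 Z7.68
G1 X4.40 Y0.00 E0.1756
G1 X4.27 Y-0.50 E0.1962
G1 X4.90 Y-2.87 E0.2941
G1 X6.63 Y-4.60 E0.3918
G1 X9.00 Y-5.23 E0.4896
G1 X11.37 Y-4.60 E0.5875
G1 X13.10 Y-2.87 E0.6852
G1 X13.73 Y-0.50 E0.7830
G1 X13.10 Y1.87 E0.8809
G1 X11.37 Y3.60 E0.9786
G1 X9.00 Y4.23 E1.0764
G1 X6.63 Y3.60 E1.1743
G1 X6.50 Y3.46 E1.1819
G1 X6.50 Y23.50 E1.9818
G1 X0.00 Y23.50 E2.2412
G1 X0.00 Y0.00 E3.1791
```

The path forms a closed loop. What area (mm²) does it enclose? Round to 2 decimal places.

215.24 mm²

Apply the shoelace formula to the sequence of (X, Y) vertices; enclosed area = 215.24 mm².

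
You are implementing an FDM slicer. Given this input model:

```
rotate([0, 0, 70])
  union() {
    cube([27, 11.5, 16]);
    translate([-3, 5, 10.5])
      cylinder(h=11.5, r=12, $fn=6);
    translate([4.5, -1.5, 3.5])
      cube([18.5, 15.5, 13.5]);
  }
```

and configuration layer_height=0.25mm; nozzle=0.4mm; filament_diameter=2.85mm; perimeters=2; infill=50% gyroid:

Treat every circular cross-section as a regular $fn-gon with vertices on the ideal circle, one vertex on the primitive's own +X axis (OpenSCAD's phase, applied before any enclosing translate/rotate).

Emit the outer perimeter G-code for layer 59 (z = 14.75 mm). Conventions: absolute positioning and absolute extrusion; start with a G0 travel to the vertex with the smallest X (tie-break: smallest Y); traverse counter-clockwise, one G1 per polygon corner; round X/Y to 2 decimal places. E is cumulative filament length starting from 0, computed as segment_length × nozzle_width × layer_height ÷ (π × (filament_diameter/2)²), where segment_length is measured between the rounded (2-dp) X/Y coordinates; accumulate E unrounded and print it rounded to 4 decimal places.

At z = 14.75 mm: the 27×11.5 cube contributes its full rectangle; the r=12 cylinder at (-3, 5) contributes a regular 6-gon of circumradius 12; the 18.5×15.5 cube at (4.5, -1.5) contributes its full rectangle; Taking the union: the regions partially overlap (shared area 299.09 mm²), so overlapping operands fuse into one piece — 1 connected region; (rotated 70° about Z; rotation is an isometry so areas/perimeters/island counts are preserved). The outline is a single polygon with 14 vertices. Extrusion per mm of travel: 0.4 × 0.25 / (π × 1.425²) = 0.015675. Accumulating E over each segment gives final E = 1.8253.

G0 X-17.54 Y-3.19 Z14.75
G1 X-9.83 Y-12.39 E0.1882
G1 X1.99 Y-10.30 E0.3763
G1 X6.09 Y0.97 E0.5643
G1 X3.20 Y4.42 E0.6349
G1 X9.28 Y21.10 E0.9132
G1 X7.87 Y21.61 E0.9367
G1 X9.23 Y25.37 E0.9993
G1 X-1.57 Y29.30 E1.1795
G1 X-2.94 Y25.55 E1.2421
G1 X-5.29 Y26.40 E1.2812
G1 X-11.62 Y9.02 E1.5712
G1 X-10.48 Y8.60 E1.5902
G1 X-13.44 Y8.08 E1.6373
G1 X-17.54 Y-3.19 E1.8253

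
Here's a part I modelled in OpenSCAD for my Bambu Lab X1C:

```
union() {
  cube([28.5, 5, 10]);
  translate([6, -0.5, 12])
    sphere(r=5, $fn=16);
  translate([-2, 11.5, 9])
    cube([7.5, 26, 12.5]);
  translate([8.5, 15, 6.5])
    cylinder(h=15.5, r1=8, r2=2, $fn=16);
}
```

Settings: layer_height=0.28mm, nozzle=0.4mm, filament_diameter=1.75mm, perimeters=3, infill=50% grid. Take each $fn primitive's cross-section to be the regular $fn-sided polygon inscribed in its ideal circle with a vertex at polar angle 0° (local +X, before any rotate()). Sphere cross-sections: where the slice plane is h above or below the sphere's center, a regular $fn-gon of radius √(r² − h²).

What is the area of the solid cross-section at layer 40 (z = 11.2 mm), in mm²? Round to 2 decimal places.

365.23 mm²

At z = 11.2 mm: the cube is absent (z outside [0, 10]); the sphere at (6, -0.5): section is a regular 16-gon, circumradius = √(r²−h²) = √(5²−0.8²) = 4.936 (area = (16/2)·4.936²·sin(360°/16) = 74.58 mm²); the 7.5×26 cube at (-2, 11.5) contributes its full rectangle (area 195.00 mm²); the cone at (8.5, 15) (r1=8→r2=2) has section circumradius 6.181 here — a regular 16-gon (area = (16/2)·6.181²·sin(360°/16) = 116.95 mm²); Merging all regions: the regions partially overlap — summed areas 386.53 mm² minus the doubly-counted overlap 21.30 mm² gives 365.23 mm² — area = 365.23 mm². Overall, the cross-section has 2 separate islands. Net area = 365.23 mm².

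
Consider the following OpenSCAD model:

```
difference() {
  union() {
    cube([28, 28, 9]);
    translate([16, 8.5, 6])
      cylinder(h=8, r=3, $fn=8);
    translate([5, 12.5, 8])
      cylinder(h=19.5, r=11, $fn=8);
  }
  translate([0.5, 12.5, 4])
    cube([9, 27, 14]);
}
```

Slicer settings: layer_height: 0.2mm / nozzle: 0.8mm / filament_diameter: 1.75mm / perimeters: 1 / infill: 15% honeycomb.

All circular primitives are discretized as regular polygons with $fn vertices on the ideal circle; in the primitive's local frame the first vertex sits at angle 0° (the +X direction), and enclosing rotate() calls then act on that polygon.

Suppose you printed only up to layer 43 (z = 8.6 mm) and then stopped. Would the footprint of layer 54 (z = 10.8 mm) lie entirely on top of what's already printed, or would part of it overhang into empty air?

entirely on top

Compare the two slices. At z = 8.6: the 28×28 cube contributes its full rectangle (area 784.00 mm²); the cylinder at (16, 8.5): section is a regular 8-gon, circumradius r=3 (area = (8/2)·3.000²·sin(360°/8) = 25.46 mm²); the cylinder at (5, 12.5): section is a regular 8-gon, circumradius r=11 (area = (8/2)·11.000²·sin(360°/8) = 342.24 mm²); Merging all regions: the regions partially overlap — summed areas 1151.70 mm² minus the doubly-counted overlap 296.22 mm² gives 855.48 mm² — area = 855.48 mm²; the 9×27 cube at (0.5, 12.5) contributes its full rectangle (area 243.00 mm²); After the difference (first − rest): starting from that combined region (855.48 mm²), the 9×27 cube at (0.5, 12.5) partially overlaps it — only the 139.50 mm² overlap (of its 243.00 mm²) is removed, clipping the outline — area = 715.98 mm². At z = 10.8: the cube is not intersected at this z (z outside [0, 9]); the r=3 cylinder at (16, 8.5) gives a regular 8-gon of circumradius 3 (constant along its height) (area = (8/2)·3.000²·sin(360°/8) = 25.46 mm²); the r=11 cylinder at (5, 12.5) contributes a regular 8-gon of circumradius 11 (area = (8/2)·11.000²·sin(360°/8) = 342.24 mm²); Taking the union: the regions partially overlap — summed areas 367.70 mm² minus the doubly-counted overlap 4.39 mm² gives 363.31 mm² — area = 363.31 mm²; the cube at (0.5, 12.5) (footprint 9×27) is included at this height (area 243.00 mm²); After the difference (first − rest): starting from the result so far (363.31 mm²), the 9×27 cube at (0.5, 12.5) partially overlaps it — only the 90.61 mm² overlap (of its 243.00 mm²) is removed, clipping the outline — area = 272.69 mm². Checking containment: the cross-section at z = 10.8 is a subset of the cross-section at z = 8.6.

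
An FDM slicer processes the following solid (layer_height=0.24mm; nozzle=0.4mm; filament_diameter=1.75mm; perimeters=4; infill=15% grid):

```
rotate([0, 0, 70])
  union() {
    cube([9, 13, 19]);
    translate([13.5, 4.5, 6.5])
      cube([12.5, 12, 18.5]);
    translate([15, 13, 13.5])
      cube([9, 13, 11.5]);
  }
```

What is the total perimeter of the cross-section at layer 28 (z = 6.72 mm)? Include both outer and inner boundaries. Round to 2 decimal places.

At z = 6.72 mm: the cube is present — its section is the full 9×13 rectangle (perimeter 44.00 mm); the cube at (13.5, 4.5) is present — its section is the full 12.5×12 rectangle (perimeter 49.00 mm); the cube at (15, 13) is absent (z outside [13.5, 25]); Combining (union): the 2 present regions are separate (no shared area or edge), so areas and boundary lengths simply add and each stays a separate island — boundary = 93.00 mm; (whole slice rotated 70° about Z — lengths, areas and connectivity unchanged). Overall, the cross-section has 2 separate islands. Total boundary length (outer) = 93.00 mm.

93.00 mm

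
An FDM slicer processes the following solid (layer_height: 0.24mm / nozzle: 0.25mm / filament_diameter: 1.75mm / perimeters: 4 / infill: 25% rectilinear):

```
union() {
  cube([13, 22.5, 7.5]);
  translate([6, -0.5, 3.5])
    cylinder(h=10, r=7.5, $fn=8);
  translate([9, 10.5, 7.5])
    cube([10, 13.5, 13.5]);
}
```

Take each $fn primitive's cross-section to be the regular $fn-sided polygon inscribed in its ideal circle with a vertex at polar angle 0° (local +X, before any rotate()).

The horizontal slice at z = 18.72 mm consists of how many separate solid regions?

At z = 18.72 mm: the cube is not intersected at this z (z outside [0, 7.5]); the cylinder at (6, -0.5) is not intersected at this z (z outside [3.5, 13.5]); the cube at (9, 10.5) (footprint 10×13.5) is included at this height; Taking the union: only the 10×13.5 cube at (9, 10.5) is present, so the union is just that shape — 1 connected region. The result has 1 disconnected region.

1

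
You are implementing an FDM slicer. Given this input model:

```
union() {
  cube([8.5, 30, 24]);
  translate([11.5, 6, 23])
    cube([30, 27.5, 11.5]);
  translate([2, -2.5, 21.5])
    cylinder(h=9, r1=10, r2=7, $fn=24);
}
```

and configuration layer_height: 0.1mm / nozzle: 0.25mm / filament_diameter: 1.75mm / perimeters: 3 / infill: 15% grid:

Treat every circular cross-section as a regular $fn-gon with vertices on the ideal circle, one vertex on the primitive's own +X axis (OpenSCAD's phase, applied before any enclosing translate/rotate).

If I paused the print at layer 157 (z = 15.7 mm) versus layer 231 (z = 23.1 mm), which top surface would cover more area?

Layer 157 (z = 15.7): the cube is present — its section is the full 8.5×30 rectangle (area 255.00 mm²); the cube at (11.5, 6) does not reach this height (z outside [23, 34.5]); the cone at (2, -2.5) does not reach this height (z outside [21.5, 30.5]); Merging all regions: only the 8.5×30 cube is present, so the union is just that shape — area = 255.00 mm². So its area = 255.00 mm². Layer 231 (z = 23.1): the cube is present — its section is the full 8.5×30 rectangle (area 255.00 mm²); the 30×27.5 cube at (11.5, 6) contributes its full rectangle (area 825.00 mm²); the cone at (2, -2.5): at t=0.178 of its height the radius interpolates to r₁+(r₂−r₁)t = 9.467, giving a regular 24-gon of that circumradius (area = (24/2)·9.467²·sin(360°/24) = 278.34 mm²); Merging all regions: the regions partially overlap — summed areas 1358.34 mm² minus the doubly-counted overlap 53.30 mm² gives 1305.03 mm² — area = 1305.03 mm². So its area = 1305.03 mm². Layer 231 is larger (1305.03 vs 255.00 mm²).

layer 231 (z = 23.1 mm)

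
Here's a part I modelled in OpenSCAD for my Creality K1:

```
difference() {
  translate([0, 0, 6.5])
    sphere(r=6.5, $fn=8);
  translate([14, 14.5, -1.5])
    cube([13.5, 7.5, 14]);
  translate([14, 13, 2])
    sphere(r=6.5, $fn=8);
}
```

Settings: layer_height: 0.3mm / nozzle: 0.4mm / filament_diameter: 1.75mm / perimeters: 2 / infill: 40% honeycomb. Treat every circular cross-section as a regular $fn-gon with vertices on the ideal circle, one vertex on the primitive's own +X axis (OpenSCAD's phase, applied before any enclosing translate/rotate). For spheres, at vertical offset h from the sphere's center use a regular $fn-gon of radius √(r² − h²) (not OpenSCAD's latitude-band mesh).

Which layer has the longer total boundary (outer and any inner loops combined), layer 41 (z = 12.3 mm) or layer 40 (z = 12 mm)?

Layer 41 (z = 12.3): the r=6.5 sphere slices to a regular 8-gon of circumradius 2.934 (√(r²−h²) with h=5.8 from center) (perimeter = 2·8·2.934·sin(180°/8) = 17.97 mm); the cube at (14, 14.5) is present — its section is the full 13.5×7.5 rectangle (perimeter 42.00 mm); the sphere at (14, 13) is absent (|z−center|=10.300 > r=6.5); Subtracting the remaining from the first: starting from the r=6.5 sphere, the 13.5×7.5 cube at (14, 14.5) misses the remaining region (no effect) — boundary = 17.97 mm. So its perimeter = 17.97 mm. Layer 40 (z = 12): the r=6.5 sphere contributes a regular 8-gon of circumradius √(6.5²−5.5²) = 3.464 (perimeter = 2·8·3.464·sin(180°/8) = 21.21 mm); the cube at (14, 14.5) is present — its section is the full 13.5×7.5 rectangle (perimeter 42.00 mm); the sphere at (14, 13) is absent (|z−center|=10.000 > r=6.5); Subtracting the remaining from the first: starting from the r=6.5 sphere, the 13.5×7.5 cube at (14, 14.5) misses the remaining region (no effect) — boundary = 21.21 mm. So its perimeter = 21.21 mm. Layer 40 is larger (21.21 vs 17.97 mm).

layer 40 (z = 12 mm)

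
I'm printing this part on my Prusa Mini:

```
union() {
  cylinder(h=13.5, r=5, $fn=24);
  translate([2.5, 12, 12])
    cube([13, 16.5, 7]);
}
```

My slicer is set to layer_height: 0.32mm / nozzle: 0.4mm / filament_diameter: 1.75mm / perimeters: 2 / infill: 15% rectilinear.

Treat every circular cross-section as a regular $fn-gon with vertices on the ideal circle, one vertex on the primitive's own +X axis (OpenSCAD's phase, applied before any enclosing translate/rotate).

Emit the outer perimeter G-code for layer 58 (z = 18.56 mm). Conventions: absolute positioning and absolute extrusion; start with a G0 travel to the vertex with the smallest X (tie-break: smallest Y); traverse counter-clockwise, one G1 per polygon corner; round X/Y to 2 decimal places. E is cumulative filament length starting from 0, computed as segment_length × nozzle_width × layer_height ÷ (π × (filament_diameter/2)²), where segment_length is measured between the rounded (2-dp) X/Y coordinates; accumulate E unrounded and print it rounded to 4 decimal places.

At z = 18.56 mm: the cylinder is not intersected at this z (z outside [0, 13.5]); the cube at (2.5, 12) (footprint 13×16.5) is included at this height; Combining (union): only the 13×16.5 cube at (2.5, 12) is present, so the union is just that shape — 1 connected region. The outline is a single polygon with 4 vertices. Extrusion per mm of travel: 0.4 × 0.32 / (π × 0.875²) = 0.053216. Accumulating E over each segment gives final E = 3.1398.

G0 X2.50 Y12.00 Z18.56
G1 X15.50 Y12.00 E0.6918
G1 X15.50 Y28.50 E1.5699
G1 X2.50 Y28.50 E2.2617
G1 X2.50 Y12.00 E3.1398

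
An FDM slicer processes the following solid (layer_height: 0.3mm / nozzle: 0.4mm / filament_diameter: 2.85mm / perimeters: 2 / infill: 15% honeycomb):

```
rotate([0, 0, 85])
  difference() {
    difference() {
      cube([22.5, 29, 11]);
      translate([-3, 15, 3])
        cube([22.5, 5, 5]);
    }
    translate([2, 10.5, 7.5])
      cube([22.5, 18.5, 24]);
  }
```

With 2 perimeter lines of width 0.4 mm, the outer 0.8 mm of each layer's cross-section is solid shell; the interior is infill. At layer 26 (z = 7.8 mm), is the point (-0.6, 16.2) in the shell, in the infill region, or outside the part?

infill

At z = 7.8 mm: the cube is present — its section is the full 22.5×29 rectangle; the cube at (-3, 15) is present — its section is the full 22.5×5 rectangle; Subtracting the remaining from the first: starting from the 22.5×29 cube, the 22.5×5 cube at (-3, 15) partially overlaps it — only the 97.50 mm² overlap (of its 112.50 mm²) is removed, clipping the outline — 1 connected region; the cube at (2, 10.5) is present — its section is the full 22.5×18.5 rectangle; After the difference (first − rest): starting from that combined region, the 22.5×18.5 cube at (2, 10.5) partially overlaps it — only the 291.75 mm² overlap (of its 416.25 mm²) is removed, clipping the outline — 2 connected regions; (whole slice rotated 85° about Z — lengths, areas and connectivity unchanged). Overall, the cross-section has 2 separate islands. Undo the 85° rotation: the query point maps to (16.086, 2.010) in the un-rotated model frame. The nearest boundary edge runs (22.50, 0.00)→(0.00, 0.00); distance from the point to it = 2.01 mm. (Shell/infill is judged within the island containing the point — the largest one.) The point is inside the cross-section and 2.01 mm from the nearest boundary — more than the 0.8 mm shell width (2 × 0.4), so it's in the infill interior.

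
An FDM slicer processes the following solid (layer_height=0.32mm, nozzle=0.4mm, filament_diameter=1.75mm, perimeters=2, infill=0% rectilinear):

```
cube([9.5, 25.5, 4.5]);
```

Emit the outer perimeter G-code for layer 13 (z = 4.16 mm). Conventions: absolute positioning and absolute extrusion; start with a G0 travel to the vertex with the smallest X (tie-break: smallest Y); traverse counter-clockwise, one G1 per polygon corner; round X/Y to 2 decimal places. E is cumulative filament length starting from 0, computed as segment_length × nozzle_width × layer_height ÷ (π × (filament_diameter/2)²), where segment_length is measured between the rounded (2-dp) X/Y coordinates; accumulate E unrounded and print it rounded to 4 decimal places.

At z = 4.16 mm: the cube (footprint 9.5×25.5) is included at this height. The outline is a single polygon with 4 vertices. Extrusion per mm of travel: 0.4 × 0.32 / (π × 0.875²) = 0.053216. Accumulating E over each segment gives final E = 3.7251.

G0 X0.00 Y0.00 Z4.16
G1 X9.50 Y0.00 E0.5056
G1 X9.50 Y25.50 E1.8626
G1 X0.00 Y25.50 E2.3681
G1 X0.00 Y0.00 E3.7251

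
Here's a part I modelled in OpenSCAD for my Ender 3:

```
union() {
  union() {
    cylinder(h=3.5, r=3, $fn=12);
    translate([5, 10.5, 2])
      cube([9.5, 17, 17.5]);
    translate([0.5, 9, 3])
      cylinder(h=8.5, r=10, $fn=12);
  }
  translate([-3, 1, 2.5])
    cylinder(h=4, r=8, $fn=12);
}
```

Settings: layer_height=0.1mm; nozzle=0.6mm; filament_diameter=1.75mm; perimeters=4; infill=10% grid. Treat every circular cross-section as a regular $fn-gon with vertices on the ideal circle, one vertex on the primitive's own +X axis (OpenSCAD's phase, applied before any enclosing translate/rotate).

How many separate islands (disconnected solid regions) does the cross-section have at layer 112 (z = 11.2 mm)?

At z = 11.2 mm: the cylinder is absent (z outside [0, 3.5]); the cube at (5, 10.5) is present — its section is the full 9.5×17 rectangle; the r=10 cylinder at (0.5, 9) contributes a regular 12-gon of circumradius 10; Taking the union: the regions partially overlap (shared area 24.76 mm²), so overlapping operands fuse into one piece — 1 connected region; the cylinder at (-3, 1) is absent (z outside [2.5, 6.5]); Combining (union): only that combined region is present, so the union is just that shape — 1 connected region. Overall, the cross-section is a single solid region. Island count = 1.

1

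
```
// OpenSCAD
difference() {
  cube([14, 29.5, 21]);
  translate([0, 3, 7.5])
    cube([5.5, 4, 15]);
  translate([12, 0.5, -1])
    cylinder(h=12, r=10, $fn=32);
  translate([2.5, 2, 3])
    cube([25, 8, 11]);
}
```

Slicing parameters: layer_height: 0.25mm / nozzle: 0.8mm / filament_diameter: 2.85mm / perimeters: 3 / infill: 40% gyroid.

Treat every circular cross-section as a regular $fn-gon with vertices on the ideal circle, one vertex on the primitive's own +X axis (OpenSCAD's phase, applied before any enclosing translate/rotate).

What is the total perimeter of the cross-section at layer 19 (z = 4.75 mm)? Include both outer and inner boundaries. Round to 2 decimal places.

At z = 4.75 mm: the cube (footprint 14×29.5) is included at this height (perimeter 87.00 mm); the cube at (0, 3) is not intersected at this z (z outside [7.5, 22.5]); the r=10 cylinder at (12, 0.5) gives a regular 32-gon of circumradius 10 (constant along its height) (perimeter = 2·32·10.000·sin(180°/32) = 62.73 mm); the cube at (2.5, 2) (footprint 25×8) is included at this height (perimeter 66.00 mm); After the difference (first − rest): starting from the 14×29.5 cube, the r=10 cylinder at (12, 0.5) partially overlaps it — only the 103.83 mm² overlap (of its 312.14 mm²) is removed, clipping the outline; the 25×8 cube at (2.5, 2) partially overlaps it — only the 14.10 mm² overlap (of its 200.00 mm²) is removed, clipping the outline — boundary = 86.38 mm. Overall, the cross-section is a single solid region. Total boundary length (outer) = 86.38 mm.

86.38 mm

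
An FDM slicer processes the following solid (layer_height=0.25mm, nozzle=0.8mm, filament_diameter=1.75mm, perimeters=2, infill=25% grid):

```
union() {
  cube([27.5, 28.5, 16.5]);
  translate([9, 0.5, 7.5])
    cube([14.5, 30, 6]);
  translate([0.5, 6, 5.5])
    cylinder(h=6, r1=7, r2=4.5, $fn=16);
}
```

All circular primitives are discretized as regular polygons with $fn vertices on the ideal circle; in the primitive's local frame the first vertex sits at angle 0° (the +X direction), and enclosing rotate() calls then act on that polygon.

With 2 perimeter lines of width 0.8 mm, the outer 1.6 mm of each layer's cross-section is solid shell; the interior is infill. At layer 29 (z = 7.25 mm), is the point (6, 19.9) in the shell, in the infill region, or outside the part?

infill

At z = 7.25 mm: the cube is present — its section is the full 27.5×28.5 rectangle; the cube at (9, 0.5) is not intersected at this z (z outside [7.5, 13.5]); the cone at (0.5, 6) contributes a regular 16-gon of circumradius 6.271 (interpolated between r1=7 and r2=4.5 at t=0.292); Taking the union: the regions partially overlap (shared area 66.12 mm²), so overlapping operands fuse into one piece — 1 connected region. Overall, the cross-section is a single solid region. The nearest boundary edge runs (0.00, 12.17)→(0.00, 28.50); distance from the point to it = 6.00 mm. The point is inside the cross-section and 6.00 mm from the nearest boundary — more than the 1.6 mm shell width (2 × 0.8), so it's in the infill interior.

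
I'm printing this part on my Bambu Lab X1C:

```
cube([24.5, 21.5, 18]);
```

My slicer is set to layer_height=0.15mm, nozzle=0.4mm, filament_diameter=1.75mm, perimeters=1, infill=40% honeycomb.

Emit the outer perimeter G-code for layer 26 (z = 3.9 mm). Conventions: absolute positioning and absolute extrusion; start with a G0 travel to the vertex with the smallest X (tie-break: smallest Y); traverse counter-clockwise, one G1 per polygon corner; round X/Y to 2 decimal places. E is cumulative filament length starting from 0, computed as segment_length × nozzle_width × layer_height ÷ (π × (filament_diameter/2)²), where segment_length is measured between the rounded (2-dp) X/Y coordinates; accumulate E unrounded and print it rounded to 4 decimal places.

G0 X0.00 Y0.00 Z3.90
G1 X24.50 Y0.00 E0.6112
G1 X24.50 Y21.50 E1.1475
G1 X0.00 Y21.50 E1.7586
G1 X0.00 Y0.00 E2.2949

At z = 3.9 mm: the 24.5×21.5 cube contributes its full rectangle. The outline is a single polygon with 4 vertices. Extrusion per mm of travel: 0.4 × 0.15 / (π × 0.875²) = 0.024945. Accumulating E over each segment gives final E = 2.2949.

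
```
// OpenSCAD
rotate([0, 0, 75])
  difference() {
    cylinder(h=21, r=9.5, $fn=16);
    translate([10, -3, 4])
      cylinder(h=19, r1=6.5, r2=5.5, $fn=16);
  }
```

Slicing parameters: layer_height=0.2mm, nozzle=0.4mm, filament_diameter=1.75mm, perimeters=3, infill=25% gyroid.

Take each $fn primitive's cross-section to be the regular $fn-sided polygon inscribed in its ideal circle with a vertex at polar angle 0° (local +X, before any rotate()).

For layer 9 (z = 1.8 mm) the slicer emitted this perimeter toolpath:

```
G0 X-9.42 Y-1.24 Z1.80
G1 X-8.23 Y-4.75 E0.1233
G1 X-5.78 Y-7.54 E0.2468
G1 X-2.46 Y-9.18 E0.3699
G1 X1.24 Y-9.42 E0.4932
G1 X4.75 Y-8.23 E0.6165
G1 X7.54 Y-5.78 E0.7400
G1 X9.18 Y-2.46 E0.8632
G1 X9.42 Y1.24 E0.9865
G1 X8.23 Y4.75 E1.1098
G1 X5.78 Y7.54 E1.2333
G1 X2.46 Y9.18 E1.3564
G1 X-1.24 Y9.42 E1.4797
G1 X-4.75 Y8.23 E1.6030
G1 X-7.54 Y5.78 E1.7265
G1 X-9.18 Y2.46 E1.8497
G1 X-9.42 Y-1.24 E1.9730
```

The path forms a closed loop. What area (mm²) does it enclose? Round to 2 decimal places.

276.41 mm²

Apply the shoelace formula to the sequence of (X, Y) vertices; enclosed area = 276.41 mm².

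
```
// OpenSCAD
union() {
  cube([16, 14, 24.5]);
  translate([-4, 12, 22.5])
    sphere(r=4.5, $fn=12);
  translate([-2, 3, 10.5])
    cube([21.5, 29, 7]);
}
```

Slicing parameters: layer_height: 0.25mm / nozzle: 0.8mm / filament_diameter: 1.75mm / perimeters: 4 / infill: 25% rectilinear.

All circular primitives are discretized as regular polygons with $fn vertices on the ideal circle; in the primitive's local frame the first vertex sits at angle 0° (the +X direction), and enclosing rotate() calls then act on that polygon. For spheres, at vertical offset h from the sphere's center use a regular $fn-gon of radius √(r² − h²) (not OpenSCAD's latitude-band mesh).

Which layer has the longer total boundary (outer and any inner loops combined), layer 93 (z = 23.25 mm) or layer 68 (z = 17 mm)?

layer 68 (z = 17 mm)

Layer 93 (z = 23.25): the 16×14 cube contributes its full rectangle (perimeter 60.00 mm); the r=4.5 sphere at (-4, 12) slices to a regular 12-gon of circumradius 4.437 (√(r²−h²) with h=0.75 from center) (perimeter = 2·12·4.437·sin(180°/12) = 27.56 mm); the cube at (-2, 3) is not intersected at this z (z outside [10.5, 17.5]); Taking the union: the regions partially overlap (shared area 0.71 mm²), so the edge portions inside another operand are dropped and the merged outline is re-measured after clipping — boundary = 80.92 mm. So its perimeter = 80.92 mm. Layer 68 (z = 17): the cube is present — its section is the full 16×14 rectangle (perimeter 60.00 mm); the sphere at (-4, 12) is not intersected at this z (|z−center|=5.500 > r=4.5); the cube at (-2, 3) is present — its section is the full 21.5×29 rectangle (perimeter 101.00 mm); Merging all regions: the regions partially overlap (shared area 176.00 mm²), so the edge portions inside another operand are dropped and the merged outline is re-measured after clipping — boundary = 107.00 mm. So its perimeter = 107.00 mm. Layer 68 is larger (107.00 vs 80.92 mm).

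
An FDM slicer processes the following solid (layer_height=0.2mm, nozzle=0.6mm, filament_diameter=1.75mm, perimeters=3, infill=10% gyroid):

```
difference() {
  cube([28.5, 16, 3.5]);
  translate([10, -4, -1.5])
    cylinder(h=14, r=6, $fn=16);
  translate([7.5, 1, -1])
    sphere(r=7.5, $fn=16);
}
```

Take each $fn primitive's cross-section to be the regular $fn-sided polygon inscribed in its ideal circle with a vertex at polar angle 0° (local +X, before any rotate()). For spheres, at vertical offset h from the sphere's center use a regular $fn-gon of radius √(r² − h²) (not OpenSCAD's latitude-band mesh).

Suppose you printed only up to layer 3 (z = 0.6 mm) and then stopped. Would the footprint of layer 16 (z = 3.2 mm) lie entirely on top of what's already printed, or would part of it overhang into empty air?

Compare the two slices. At z = 0.6: the cube is present — its section is the full 28.5×16 rectangle (area 456.00 mm²); the r=6 cylinder at (10, -4) contributes a regular 16-gon of circumradius 6 (area = (16/2)·6.000²·sin(360°/16) = 110.21 mm²); the r=7.5 sphere at (7.5, 1) contributes a regular 16-gon of circumradius √(7.5²−1.6²) = 7.327 (area = (16/2)·7.327²·sin(360°/16) = 164.37 mm²); Subtracting the remaining from the first: starting from the 28.5×16 cube (456.00 mm²), the r=6 cylinder at (10, -4) partially overlaps it — only the 11.65 mm² overlap (of its 110.21 mm²) is removed, clipping the outline; the r=7.5 sphere at (7.5, 1) partially overlaps it — only the 84.99 mm² overlap (of its 164.37 mm²) is removed, clipping the outline — area = 359.36 mm². At z = 3.2: the cube is present — its section is the full 28.5×16 rectangle (area 456.00 mm²); the r=6 cylinder at (10, -4) gives a regular 16-gon of circumradius 6 (constant along its height) (area = (16/2)·6.000²·sin(360°/16) = 110.21 mm²); the sphere at (7.5, 1): section is a regular 16-gon, circumradius = √(r²−h²) = √(7.5²−4.2²) = 6.214 (area = (16/2)·6.214²·sin(360°/16) = 118.20 mm²); Subtracting the remaining from the first: starting from the 28.5×16 cube (456.00 mm²), the r=6 cylinder at (10, -4) partially overlaps it — only the 11.65 mm² overlap (of its 110.21 mm²) is removed, clipping the outline; the r=7.5 sphere at (7.5, 1) partially overlaps it — only the 60.01 mm² overlap (of its 118.20 mm²) is removed, clipping the outline — area = 384.34 mm². Checking containment: at z = 3.2 the cross-section extends beyond the z = 0.6 cross-section by about 24.98 mm².

part overhangs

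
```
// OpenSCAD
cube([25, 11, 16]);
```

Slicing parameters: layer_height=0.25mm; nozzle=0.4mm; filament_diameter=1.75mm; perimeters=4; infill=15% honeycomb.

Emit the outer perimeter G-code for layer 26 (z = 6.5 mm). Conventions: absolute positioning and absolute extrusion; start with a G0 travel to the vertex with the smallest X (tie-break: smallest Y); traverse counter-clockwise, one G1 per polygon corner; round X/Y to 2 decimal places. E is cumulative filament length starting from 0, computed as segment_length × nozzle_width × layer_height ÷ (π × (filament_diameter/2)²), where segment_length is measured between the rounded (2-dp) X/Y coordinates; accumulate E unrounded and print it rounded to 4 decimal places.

G0 X0.00 Y0.00 Z6.50
G1 X25.00 Y0.00 E1.0394
G1 X25.00 Y11.00 E1.4967
G1 X0.00 Y11.00 E2.5361
G1 X0.00 Y0.00 E2.9934

At z = 6.5 mm: the 25×11 cube contributes its full rectangle. The outline is a single polygon with 4 vertices. Extrusion per mm of travel: 0.4 × 0.25 / (π × 0.875²) = 0.041575. Accumulating E over each segment gives final E = 2.9934.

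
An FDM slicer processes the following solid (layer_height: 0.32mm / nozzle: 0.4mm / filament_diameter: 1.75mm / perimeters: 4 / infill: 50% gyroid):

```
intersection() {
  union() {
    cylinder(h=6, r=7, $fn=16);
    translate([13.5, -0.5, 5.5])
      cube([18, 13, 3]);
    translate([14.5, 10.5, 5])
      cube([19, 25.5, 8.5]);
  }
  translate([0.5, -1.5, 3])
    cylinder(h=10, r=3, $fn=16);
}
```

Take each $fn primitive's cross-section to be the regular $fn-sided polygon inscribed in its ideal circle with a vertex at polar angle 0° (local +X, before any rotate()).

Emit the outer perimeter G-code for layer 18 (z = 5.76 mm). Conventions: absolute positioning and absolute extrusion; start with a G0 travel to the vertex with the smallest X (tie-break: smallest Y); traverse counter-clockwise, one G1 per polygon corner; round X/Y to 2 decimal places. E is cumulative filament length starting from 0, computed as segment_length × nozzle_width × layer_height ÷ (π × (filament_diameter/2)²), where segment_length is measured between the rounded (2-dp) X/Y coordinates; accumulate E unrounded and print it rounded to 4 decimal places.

G0 X-2.50 Y-1.50 Z5.76
G1 X-2.27 Y-2.65 E0.0624
G1 X-1.62 Y-3.62 E0.1245
G1 X-0.65 Y-4.27 E0.1867
G1 X0.50 Y-4.50 E0.2491
G1 X1.65 Y-4.27 E0.3115
G1 X2.62 Y-3.62 E0.3736
G1 X3.27 Y-2.65 E0.4358
G1 X3.50 Y-1.50 E0.4982
G1 X3.27 Y-0.35 E0.5606
G1 X2.62 Y0.62 E0.6227
G1 X1.65 Y1.27 E0.6849
G1 X0.50 Y1.50 E0.7473
G1 X-0.65 Y1.27 E0.8097
G1 X-1.62 Y0.62 E0.8718
G1 X-2.27 Y-0.35 E0.9340
G1 X-2.50 Y-1.50 E0.9964

At z = 5.76 mm: the r=7 cylinder gives a regular 16-gon of circumradius 7 (constant along its height); the cube at (13.5, -0.5) is present — its section is the full 18×13 rectangle; the 19×25.5 cube at (14.5, 10.5) contributes its full rectangle; Merging all regions: the regions partially overlap (shared area 34.00 mm²), so overlapping operands fuse into one piece — 2 connected regions; the r=3 cylinder at (0.5, -1.5) contributes a regular 16-gon of circumradius 3; After intersecting: the r=3 cylinder at (0.5, -1.5) lies inside the result so far, so the common part is the r=3 cylinder at (0.5, -1.5) itself — 1 connected region. The outline is a single polygon with 16 vertices. Extrusion per mm of travel: 0.4 × 0.32 / (π × 0.875²) = 0.053216. Accumulating E over each segment gives final E = 0.9964.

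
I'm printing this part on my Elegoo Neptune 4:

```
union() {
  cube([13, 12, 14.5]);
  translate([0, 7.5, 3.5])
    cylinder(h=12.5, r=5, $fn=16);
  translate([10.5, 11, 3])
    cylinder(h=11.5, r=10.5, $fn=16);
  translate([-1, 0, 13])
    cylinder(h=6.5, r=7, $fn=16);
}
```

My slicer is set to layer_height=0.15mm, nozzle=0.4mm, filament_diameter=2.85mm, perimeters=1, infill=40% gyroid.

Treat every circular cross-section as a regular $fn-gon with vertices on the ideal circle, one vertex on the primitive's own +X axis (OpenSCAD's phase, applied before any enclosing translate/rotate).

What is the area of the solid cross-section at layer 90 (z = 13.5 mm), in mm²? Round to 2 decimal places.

513.55 mm²

At z = 13.5 mm: the 13×12 cube contributes its full rectangle (area 156.00 mm²); the cylinder at (0, 7.5): section is a regular 16-gon, circumradius r=5 (area = (16/2)·5.000²·sin(360°/16) = 76.54 mm²); the cylinder at (10.5, 11): section is a regular 16-gon, circumradius r=10.5 (area = (16/2)·10.500²·sin(360°/16) = 337.53 mm²); the cylinder at (-1, 0): section is a regular 16-gon, circumradius r=7 (area = (16/2)·7.000²·sin(360°/16) = 150.01 mm²); Taking the union: the regions partially overlap — summed areas 720.08 mm² minus the doubly-counted overlap 206.52 mm² gives 513.55 mm² — area = 513.55 mm². Overall, the cross-section is a single solid region. Net area = 513.55 mm².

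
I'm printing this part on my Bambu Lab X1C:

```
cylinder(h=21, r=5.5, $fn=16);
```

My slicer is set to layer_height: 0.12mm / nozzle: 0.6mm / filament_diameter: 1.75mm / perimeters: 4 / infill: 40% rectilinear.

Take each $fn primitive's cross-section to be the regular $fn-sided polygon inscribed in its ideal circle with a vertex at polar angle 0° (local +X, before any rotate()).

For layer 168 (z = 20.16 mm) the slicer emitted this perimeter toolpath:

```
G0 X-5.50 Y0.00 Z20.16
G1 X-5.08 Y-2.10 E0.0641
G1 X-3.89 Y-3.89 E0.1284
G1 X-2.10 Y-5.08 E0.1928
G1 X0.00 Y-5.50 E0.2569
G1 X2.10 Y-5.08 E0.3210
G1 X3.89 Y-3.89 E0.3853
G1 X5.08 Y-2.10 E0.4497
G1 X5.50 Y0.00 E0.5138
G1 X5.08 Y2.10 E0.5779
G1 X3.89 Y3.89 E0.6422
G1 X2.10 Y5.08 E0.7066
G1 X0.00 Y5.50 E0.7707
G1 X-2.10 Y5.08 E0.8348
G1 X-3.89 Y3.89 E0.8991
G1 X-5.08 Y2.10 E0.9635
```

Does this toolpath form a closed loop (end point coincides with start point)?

no

Start point (G0): (-5.50, 0.00). End point (last G1): the path does not return to the start — open.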